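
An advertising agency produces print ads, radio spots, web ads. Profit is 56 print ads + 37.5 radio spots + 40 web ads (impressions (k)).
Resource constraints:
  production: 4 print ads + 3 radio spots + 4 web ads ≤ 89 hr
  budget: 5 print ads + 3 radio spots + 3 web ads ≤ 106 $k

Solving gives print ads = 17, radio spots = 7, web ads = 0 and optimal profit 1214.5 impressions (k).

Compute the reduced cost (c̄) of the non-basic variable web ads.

At the optimum: production uses 89 of 89 (binding); budget uses 106 of 106 (binding).
From A_Bᵀ y = c: 4·y_production + 5·y_budget = 56; 3·y_production + 3·y_budget = 37.5.
This yields shadow prices y_production = 6.5, y_budget = 6.
Reduced cost of web ads: c₃ − yᵀa₃ = 40 − (6.5·4 + 6·3) = 40 − 44 = -4.

-4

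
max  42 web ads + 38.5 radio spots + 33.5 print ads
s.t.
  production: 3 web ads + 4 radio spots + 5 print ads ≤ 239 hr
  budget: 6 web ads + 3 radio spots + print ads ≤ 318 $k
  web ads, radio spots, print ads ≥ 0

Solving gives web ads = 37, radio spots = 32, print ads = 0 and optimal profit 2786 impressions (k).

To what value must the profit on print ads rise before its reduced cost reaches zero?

38.5

At the optimum: production uses 239 of 239 (binding); budget uses 318 of 318 (binding).
Dual feasibility on the basic columns requires 3·y_production + 6·y_budget = 42, 4·y_production + 3·y_budget = 38.5.
Solving: y_production = 7, y_budget = 3.5.
print ads enters the basis when its profit ≥ yᵀa₃ = 7·5 + 3.5·1 = 38.5.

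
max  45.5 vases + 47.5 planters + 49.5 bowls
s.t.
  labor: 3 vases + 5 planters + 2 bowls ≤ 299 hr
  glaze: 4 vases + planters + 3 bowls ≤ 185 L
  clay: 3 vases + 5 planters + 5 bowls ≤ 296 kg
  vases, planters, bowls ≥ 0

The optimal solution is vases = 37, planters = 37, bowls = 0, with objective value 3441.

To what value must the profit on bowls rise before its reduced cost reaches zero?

57.5

Check each constraint at x*: labor 296/299 (slack 3); glaze 185/185 (tight); clay 296/296 (tight).
Slack constraints have shadow price 0 (complementary slackness).
Dual feasibility on the basic columns requires 4·y_glaze + 3·y_clay = 45.5, 1·y_glaze + 5·y_clay = 47.5.
→ y_glaze = 5 and y_clay = 8.5.
bowls enters the basis when its profit ≥ yᵀa₃ = 5·3 + 8.5·5 = 57.5.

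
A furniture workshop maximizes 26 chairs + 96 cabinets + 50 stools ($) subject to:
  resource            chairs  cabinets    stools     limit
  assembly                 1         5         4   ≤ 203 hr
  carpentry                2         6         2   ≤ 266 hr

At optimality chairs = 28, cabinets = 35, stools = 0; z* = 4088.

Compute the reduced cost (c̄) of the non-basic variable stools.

-3

Check each constraint at x*: assembly 203/203 (tight); carpentry 266/266 (tight).
The binding rows give the dual system: 1·y_assembly + 2·y_carpentry = 26 and 5·y_assembly + 6·y_carpentry = 96.
Solving: y_assembly = 9, y_carpentry = 8.5.
Reduced cost of stools: c₃ − yᵀa₃ = 50 − (9·4 + 8.5·2) = 50 − 53 = -3.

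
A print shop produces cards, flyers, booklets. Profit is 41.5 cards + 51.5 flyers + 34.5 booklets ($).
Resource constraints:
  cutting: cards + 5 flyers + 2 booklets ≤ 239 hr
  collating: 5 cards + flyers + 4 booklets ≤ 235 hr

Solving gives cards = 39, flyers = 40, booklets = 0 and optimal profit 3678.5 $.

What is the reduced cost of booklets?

Check each constraint at x*: cutting 239/239 (tight); collating 235/235 (tight).
Dual feasibility on the basic columns requires 1·y_cutting + 5·y_collating = 41.5, 5·y_cutting + 1·y_collating = 51.5.
→ y_cutting = 9 and y_collating = 6.5.
Reduced cost of booklets: c₃ − yᵀa₃ = 34.5 − (9·2 + 6.5·4) = 34.5 − 44 = -9.5.

-9.5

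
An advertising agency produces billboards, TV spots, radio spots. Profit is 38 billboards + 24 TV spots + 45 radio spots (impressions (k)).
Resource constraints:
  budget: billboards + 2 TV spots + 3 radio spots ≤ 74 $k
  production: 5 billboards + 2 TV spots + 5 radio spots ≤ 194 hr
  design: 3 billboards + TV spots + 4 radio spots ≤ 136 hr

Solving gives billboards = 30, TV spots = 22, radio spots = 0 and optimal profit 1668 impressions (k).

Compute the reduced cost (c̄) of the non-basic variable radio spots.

-4

At the optimum: budget uses 74 of 74 (binding); production uses 194 of 194 (binding); design uses 112 of 136 (slack = 24).
By complementary slackness, y = 0 for the non-binding constraint.
From A_Bᵀ y = c: 1·y_budget + 5·y_production = 38; 2·y_budget + 2·y_production = 24.
This yields shadow prices y_budget = 5.5, y_production = 6.5.
Reduced cost of radio spots: c₃ − yᵀa₃ = 45 − (5.5·3 + 6.5·5) = 45 − 49 = -4.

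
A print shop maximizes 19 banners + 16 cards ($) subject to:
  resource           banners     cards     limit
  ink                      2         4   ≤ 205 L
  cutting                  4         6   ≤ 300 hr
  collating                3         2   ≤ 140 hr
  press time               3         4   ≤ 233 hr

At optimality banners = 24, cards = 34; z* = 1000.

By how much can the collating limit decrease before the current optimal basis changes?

40

Binding constraints: cutting, collating. The basis is B = [[4,6],[3,2]] with det -10.
Per unit decrease in collating, x* moves by d = (-0.6, 0.4).
The basis stays optimal until banners reaches 0; allowable decrease = 40 hr.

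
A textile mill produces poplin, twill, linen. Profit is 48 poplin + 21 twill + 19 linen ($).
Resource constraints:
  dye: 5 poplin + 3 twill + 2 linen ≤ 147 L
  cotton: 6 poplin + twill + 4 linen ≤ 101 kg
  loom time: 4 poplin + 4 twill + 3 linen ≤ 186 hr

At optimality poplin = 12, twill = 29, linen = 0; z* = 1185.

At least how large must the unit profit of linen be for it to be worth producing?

24

Check each constraint at x*: dye 147/147 (tight); cotton 101/101 (tight); loom time 164/186 (slack 22).
Slack constraints have shadow price 0 (complementary slackness).
Dual feasibility on the basic columns requires 5·y_dye + 6·y_cotton = 48, 3·y_dye + 1·y_cotton = 21.
→ y_dye = 6 and y_cotton = 3.
linen enters the basis when its profit ≥ yᵀa₃ = 6·2 + 3·4 = 24.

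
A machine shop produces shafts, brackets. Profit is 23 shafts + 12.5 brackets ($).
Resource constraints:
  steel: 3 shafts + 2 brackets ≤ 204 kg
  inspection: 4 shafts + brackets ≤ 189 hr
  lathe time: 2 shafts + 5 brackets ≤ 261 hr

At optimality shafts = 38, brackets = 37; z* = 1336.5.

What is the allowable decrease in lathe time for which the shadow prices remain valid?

166.5

Binding constraints: inspection, lathe time. The basis is B = [[4,1],[2,5]] with det 18.
Per unit decrease in lathe time, x* moves by d = (0.0556, -0.2222).
The basis stays optimal until brackets reaches 0; allowable decrease = 166.5 hr.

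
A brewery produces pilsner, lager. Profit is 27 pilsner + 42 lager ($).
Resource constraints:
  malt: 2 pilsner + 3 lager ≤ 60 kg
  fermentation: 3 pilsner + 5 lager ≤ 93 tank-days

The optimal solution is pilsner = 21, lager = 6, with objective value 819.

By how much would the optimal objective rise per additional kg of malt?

At the optimum: malt uses 60 of 60 (binding); fermentation uses 93 of 93 (binding).
Dual feasibility on the basic columns requires 2·y_malt + 3·y_fermentation = 27, 3·y_malt + 5·y_fermentation = 42.
→ y_malt = 9 and y_fermentation = 3.
Shadow price of malt = 9.

9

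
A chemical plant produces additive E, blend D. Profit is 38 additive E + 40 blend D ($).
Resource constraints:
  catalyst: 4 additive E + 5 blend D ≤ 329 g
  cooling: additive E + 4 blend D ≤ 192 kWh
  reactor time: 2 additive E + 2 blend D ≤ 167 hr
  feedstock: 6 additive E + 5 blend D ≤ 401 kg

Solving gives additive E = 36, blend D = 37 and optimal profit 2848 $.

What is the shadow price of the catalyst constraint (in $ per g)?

Binding: catalyst and feedstock. Non-binding: cooling (8 unused), reactor time (21 unused).
Since cooling, reactor time are not tight, their duals are 0.
From A_Bᵀ y = c: 4·y_catalyst + 6·y_feedstock = 38; 5·y_catalyst + 5·y_feedstock = 40.
This yields shadow prices y_catalyst = 5, y_feedstock = 3.
Shadow price of catalyst = 5.

5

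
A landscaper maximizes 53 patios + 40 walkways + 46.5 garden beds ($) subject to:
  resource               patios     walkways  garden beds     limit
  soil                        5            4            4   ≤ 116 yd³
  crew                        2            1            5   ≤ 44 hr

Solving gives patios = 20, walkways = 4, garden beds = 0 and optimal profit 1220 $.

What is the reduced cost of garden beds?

-9.5

At the optimum: soil uses 116 of 116 (binding); crew uses 44 of 44 (binding).
From A_Bᵀ y = c: 5·y_soil + 2·y_crew = 53; 4·y_soil + 1·y_crew = 40.
This yields shadow prices y_soil = 9, y_crew = 4.
Reduced cost of garden beds: c₃ − yᵀa₃ = 46.5 − (9·4 + 4·5) = 46.5 − 56 = -9.5.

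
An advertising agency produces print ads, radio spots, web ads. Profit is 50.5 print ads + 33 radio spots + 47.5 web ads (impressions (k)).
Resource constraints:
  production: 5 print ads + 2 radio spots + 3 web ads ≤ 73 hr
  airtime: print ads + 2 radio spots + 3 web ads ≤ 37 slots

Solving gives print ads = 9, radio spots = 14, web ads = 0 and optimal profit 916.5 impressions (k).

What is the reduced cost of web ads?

-2

Check each constraint at x*: production 73/73 (tight); airtime 37/37 (tight).
The binding rows give the dual system: 5·y_production + 1·y_airtime = 50.5 and 2·y_production + 2·y_airtime = 33.
→ y_production = 8.5 and y_airtime = 8.
Reduced cost of web ads: c₃ − yᵀa₃ = 47.5 − (8.5·3 + 8·3) = 47.5 − 49.5 = -2.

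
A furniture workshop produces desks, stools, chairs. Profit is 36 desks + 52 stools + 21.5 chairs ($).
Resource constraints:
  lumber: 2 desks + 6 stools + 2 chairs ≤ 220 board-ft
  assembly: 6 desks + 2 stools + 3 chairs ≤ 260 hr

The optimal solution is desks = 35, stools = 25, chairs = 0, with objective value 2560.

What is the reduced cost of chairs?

-4

Check each constraint at x*: lumber 220/220 (tight); assembly 260/260 (tight).
From A_Bᵀ y = c: 2·y_lumber + 6·y_assembly = 36; 6·y_lumber + 2·y_assembly = 52.
This yields shadow prices y_lumber = 7.5, y_assembly = 3.5.
Reduced cost of chairs: c₃ − yᵀa₃ = 21.5 − (7.5·2 + 3.5·3) = 21.5 − 25.5 = -4.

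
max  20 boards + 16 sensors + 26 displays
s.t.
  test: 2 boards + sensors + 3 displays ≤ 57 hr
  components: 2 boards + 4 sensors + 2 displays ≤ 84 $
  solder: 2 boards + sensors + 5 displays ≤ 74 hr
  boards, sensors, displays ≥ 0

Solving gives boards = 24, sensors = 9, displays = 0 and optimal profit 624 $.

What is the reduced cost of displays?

-2

At the optimum: test uses 57 of 57 (binding); components uses 84 of 84 (binding); solder uses 57 of 74 (slack = 17).
By complementary slackness, y = 0 for the non-binding constraint.
The binding rows give the dual system: 2·y_test + 2·y_components = 20 and 1·y_test + 4·y_components = 16.
Solving: y_test = 8, y_components = 2.
Reduced cost of displays: c₃ − yᵀa₃ = 26 − (8·3 + 2·2) = 26 − 28 = -2.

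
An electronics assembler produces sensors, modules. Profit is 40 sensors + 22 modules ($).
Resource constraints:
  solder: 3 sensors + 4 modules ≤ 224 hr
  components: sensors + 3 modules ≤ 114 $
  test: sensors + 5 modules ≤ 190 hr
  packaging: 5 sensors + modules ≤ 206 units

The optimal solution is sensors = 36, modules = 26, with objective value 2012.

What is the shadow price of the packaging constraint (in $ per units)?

Check each constraint at x*: solder 212/224 (slack 12); components 114/114 (tight); test 166/190 (slack 24); packaging 206/206 (tight).
By complementary slackness, y = 0 for the non-binding constraints.
From A_Bᵀ y = c: 1·y_components + 5·y_packaging = 40; 3·y_components + 1·y_packaging = 22.
→ y_components = 5 and y_packaging = 7.
Shadow price of packaging = 7.

7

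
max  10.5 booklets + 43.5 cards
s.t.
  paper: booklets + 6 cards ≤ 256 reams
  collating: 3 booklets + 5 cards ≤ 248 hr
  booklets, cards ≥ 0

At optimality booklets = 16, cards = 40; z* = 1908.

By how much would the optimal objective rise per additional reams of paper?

Check each constraint at x*: paper 256/256 (tight); collating 248/248 (tight).
From A_Bᵀ y = c: 1·y_paper + 3·y_collating = 10.5; 6·y_paper + 5·y_collating = 43.5.
This yields shadow prices y_paper = 6, y_collating = 1.5.
Shadow price of paper = 6.

6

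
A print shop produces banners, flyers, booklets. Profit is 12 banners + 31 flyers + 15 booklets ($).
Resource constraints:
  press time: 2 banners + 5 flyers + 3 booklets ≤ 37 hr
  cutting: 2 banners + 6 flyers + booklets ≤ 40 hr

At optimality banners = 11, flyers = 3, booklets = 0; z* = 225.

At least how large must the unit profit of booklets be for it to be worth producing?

At the optimum: press time uses 37 of 37 (binding); cutting uses 40 of 40 (binding).
The binding rows give the dual system: 2·y_press time + 2·y_cutting = 12 and 5·y_press time + 6·y_cutting = 31.
This yields shadow prices y_press time = 5, y_cutting = 1.
booklets enters the basis when its profit ≥ yᵀa₃ = 5·3 + 1·1 = 16.

16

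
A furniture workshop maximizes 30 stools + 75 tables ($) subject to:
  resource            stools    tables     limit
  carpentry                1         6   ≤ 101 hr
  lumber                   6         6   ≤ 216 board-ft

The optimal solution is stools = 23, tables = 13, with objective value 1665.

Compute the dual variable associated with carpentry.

At the optimum: carpentry uses 101 of 101 (binding); lumber uses 216 of 216 (binding).
The binding rows give the dual system: 1·y_carpentry + 6·y_lumber = 30 and 6·y_carpentry + 6·y_lumber = 75.
This yields shadow prices y_carpentry = 9, y_lumber = 3.5.
Shadow price of carpentry = 9.

9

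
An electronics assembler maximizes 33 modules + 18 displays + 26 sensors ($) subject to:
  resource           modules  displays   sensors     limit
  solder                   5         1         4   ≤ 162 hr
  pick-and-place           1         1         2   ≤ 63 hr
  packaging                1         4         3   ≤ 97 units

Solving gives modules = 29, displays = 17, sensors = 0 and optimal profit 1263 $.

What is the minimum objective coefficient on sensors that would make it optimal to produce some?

33

Binding: solder and packaging. Non-binding: pick-and-place (17 unused).
Slack constraints have shadow price 0 (complementary slackness).
The binding rows give the dual system: 5·y_solder + 1·y_packaging = 33 and 1·y_solder + 4·y_packaging = 18.
This yields shadow prices y_solder = 6, y_packaging = 3.
sensors enters the basis when its profit ≥ yᵀa₃ = 6·4 + 3·3 = 33.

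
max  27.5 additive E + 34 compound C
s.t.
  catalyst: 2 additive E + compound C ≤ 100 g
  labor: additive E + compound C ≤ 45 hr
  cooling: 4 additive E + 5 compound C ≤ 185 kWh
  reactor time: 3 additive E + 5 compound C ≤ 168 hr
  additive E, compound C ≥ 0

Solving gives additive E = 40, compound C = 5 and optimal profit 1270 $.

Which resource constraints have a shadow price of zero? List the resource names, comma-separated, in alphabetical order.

catalyst: 85/100 (slack 15)
labor: 45/45 (binding)
cooling: 185/185 (binding)
reactor time: 145/168 (slack 23)
By complementary slackness, a constraint with positive slack has shadow price 0 → catalyst, reactor time.

catalyst, reactor time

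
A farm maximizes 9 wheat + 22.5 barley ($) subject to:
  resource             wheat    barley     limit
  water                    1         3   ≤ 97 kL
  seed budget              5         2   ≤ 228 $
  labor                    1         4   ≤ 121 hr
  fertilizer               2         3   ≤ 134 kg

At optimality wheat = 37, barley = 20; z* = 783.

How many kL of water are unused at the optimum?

water used = 1·37 + 3·20 = 97; slack = 97 − 97 = 0.

0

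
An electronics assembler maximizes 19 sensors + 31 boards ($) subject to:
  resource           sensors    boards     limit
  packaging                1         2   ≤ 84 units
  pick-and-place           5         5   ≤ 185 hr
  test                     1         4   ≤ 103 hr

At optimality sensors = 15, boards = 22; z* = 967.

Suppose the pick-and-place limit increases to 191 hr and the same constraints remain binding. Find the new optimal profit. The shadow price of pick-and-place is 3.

985

Δb = 6, so new z* = 967 + (3)·(6) = 967 + 18 = 985.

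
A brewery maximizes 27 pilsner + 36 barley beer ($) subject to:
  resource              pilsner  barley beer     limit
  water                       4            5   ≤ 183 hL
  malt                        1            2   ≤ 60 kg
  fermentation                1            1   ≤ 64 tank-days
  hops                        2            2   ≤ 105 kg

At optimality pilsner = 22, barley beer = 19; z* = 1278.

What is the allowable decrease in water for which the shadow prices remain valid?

Binding constraints: water, malt. The basis is B = [[4,5],[1,2]] with det 3.
Per unit decrease in water, x* moves by d = (-0.6667, 0.3333).
The basis stays optimal until pilsner reaches 0; allowable decrease = 33 hL.

33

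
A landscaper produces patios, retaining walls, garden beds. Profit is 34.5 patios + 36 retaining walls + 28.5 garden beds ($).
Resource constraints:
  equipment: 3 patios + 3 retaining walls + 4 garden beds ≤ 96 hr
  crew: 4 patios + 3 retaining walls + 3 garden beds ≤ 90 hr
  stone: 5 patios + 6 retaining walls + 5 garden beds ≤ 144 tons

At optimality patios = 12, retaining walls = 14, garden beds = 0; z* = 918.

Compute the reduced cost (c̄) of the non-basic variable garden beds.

Check each constraint at x*: equipment 78/96 (slack 18); crew 90/90 (tight); stone 144/144 (tight).
By complementary slackness, y = 0 for the non-binding constraint.
The binding rows give the dual system: 4·y_crew + 5·y_stone = 34.5 and 3·y_crew + 6·y_stone = 36.
This yields shadow prices y_crew = 3, y_stone = 4.5.
Reduced cost of garden beds: c₃ − yᵀa₃ = 28.5 − (3·3 + 4.5·5) = 28.5 − 31.5 = -3.

-3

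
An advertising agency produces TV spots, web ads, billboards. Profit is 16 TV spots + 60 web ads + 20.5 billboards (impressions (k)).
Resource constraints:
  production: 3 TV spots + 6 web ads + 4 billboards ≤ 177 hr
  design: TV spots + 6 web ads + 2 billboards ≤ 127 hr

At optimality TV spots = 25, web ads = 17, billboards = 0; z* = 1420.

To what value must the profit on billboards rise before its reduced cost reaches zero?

Both production and design are binding at x*.
From A_Bᵀ y = c: 3·y_production + 1·y_design = 16; 6·y_production + 6·y_design = 60.
→ y_production = 3 and y_design = 7.
billboards enters the basis when its profit ≥ yᵀa₃ = 3·4 + 7·2 = 26.

26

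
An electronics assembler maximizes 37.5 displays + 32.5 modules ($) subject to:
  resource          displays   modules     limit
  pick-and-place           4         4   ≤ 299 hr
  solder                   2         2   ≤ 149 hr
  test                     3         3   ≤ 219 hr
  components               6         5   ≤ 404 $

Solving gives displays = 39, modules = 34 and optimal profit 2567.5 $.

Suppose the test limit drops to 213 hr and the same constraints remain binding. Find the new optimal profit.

2552.5

At the optimum: pick-and-place uses 292 of 299 (slack = 7); solder uses 146 of 149 (slack = 3); test uses 219 of 219 (binding); components uses 404 of 404 (binding).
By complementary slackness, y = 0 for the non-binding constraints.
Dual feasibility on the basic columns requires 3·y_test + 6·y_components = 37.5, 3·y_test + 5·y_components = 32.5.
Solving: y_test = 2.5, y_components = 5.
Δz = y_test·Δb = 2.5 × (-6) = -15, so new z* = 2567.5 − 15 = 2552.5.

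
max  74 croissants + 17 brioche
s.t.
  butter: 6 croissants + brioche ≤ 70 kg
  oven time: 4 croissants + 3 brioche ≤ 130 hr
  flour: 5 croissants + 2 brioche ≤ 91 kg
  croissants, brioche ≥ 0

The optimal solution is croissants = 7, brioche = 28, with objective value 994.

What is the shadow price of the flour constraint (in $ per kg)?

Binding: butter and flour. Non-binding: oven time (18 unused).
By complementary slackness, y = 0 for the non-binding constraint.
From A_Bᵀ y = c: 6·y_butter + 5·y_flour = 74; 1·y_butter + 2·y_flour = 17.
→ y_butter = 9 and y_flour = 4.
Shadow price of flour = 4.

4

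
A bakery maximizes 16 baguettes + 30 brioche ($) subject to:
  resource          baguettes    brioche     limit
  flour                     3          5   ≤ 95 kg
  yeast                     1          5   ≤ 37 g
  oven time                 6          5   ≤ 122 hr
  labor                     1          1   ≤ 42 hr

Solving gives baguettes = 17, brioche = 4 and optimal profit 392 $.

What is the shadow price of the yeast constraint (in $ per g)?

4

Binding: yeast and oven time. Non-binding: flour (24 unused), labor (21 unused).
Since flour, labor are not tight, their duals are 0.
Dual feasibility on the basic columns requires 1·y_yeast + 6·y_oven time = 16, 5·y_yeast + 5·y_oven time = 30.
This yields shadow prices y_yeast = 4, y_oven time = 2.
Shadow price of yeast = 4.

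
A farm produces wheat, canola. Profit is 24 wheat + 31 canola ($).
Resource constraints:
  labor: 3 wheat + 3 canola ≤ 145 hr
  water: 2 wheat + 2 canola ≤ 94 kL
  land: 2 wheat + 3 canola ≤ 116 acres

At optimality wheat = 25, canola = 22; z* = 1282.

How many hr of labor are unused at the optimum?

4

labor used = 3·25 + 3·22 = 141; slack = 145 − 141 = 4.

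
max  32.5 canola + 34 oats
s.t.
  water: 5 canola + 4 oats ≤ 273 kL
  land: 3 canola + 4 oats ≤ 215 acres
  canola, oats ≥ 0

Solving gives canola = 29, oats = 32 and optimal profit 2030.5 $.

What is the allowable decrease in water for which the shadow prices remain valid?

58

Binding constraints: water, land. The basis is B = [[5,4],[3,4]] with det 8.
Per unit decrease in water, x* moves by d = (-0.5, 0.375).
The basis stays optimal until canola reaches 0; allowable decrease = 58 kL.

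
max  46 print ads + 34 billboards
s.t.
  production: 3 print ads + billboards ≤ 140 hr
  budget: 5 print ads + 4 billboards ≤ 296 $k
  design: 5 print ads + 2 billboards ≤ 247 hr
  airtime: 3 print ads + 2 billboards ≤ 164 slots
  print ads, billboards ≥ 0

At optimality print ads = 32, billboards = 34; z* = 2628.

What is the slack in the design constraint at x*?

19

design used = 5·32 + 2·34 = 228; slack = 247 − 228 = 19.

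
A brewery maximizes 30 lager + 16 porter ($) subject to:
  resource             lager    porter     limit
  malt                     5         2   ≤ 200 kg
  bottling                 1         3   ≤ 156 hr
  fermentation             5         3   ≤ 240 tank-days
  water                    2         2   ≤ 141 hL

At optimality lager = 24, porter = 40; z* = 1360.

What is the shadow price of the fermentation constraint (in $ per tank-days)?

4

Binding: malt and fermentation. Non-binding: bottling (12 unused), water (13 unused).
Since bottling, water are not tight, their duals are 0.
From A_Bᵀ y = c: 5·y_malt + 5·y_fermentation = 30; 2·y_malt + 3·y_fermentation = 16.
This yields shadow prices y_malt = 2, y_fermentation = 4.
Shadow price of fermentation = 4.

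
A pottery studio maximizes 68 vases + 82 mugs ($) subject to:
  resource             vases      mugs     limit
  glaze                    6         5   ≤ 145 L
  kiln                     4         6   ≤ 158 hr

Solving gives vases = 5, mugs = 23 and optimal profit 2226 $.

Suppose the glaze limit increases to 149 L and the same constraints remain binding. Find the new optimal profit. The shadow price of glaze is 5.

Δb = 4, so new z* = 2226 + (5)·(4) = 2226 + 20 = 2246.

2246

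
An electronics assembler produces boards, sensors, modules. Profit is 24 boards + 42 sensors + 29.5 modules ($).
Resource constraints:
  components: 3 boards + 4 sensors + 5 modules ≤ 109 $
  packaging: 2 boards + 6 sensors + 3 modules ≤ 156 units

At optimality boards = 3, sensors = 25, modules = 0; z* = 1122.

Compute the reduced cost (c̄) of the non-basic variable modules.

-9.5

Both components and packaging are binding at x*.
The binding rows give the dual system: 3·y_components + 2·y_packaging = 24 and 4·y_components + 6·y_packaging = 42.
Solving: y_components = 6, y_packaging = 3.
Reduced cost of modules: c₃ − yᵀa₃ = 29.5 − (6·5 + 3·3) = 29.5 − 39 = -9.5.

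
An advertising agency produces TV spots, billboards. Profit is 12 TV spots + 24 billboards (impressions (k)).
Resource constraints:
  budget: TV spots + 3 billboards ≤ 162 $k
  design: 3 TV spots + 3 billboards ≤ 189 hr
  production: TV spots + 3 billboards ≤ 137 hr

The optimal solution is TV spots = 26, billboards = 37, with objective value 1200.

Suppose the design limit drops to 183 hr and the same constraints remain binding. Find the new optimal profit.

At the optimum: budget uses 137 of 162 (slack = 25); design uses 189 of 189 (binding); production uses 137 of 137 (binding).
Slack constraints have shadow price 0 (complementary slackness).
Dual feasibility on the basic columns requires 3·y_design + 1·y_production = 12, 3·y_design + 3·y_production = 24.
→ y_design = 2 and y_production = 6.
Δz = y_design·Δb = 2 × (-6) = -12, so new z* = 1200 − 12 = 1188.

1188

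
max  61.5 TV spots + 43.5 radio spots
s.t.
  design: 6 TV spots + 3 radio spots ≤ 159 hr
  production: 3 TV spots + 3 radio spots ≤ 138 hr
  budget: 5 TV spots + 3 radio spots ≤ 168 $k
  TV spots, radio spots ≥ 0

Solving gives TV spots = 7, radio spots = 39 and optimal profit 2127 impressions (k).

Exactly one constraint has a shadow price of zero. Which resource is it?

design: 159/159 (binding)
production: 138/138 (binding)
budget: 152/168 (slack 16)
By complementary slackness, a constraint with positive slack has shadow price 0 → budget.

budget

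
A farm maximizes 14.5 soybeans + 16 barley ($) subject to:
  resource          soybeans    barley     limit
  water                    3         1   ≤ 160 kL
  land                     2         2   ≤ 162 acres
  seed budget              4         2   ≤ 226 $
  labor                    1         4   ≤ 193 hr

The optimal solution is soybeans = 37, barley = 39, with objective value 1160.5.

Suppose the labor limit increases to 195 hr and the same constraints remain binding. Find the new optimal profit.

1165.5

Check each constraint at x*: water 150/160 (slack 10); land 152/162 (slack 10); seed budget 226/226 (tight); labor 193/193 (tight).
By complementary slackness, y = 0 for the non-binding constraints.
Dual feasibility on the basic columns requires 4·y_seed budget + 1·y_labor = 14.5, 2·y_seed budget + 4·y_labor = 16.
→ y_seed budget = 3 and y_labor = 2.5.
Δz = y_labor·Δb = 2.5 × (2) = 5, so new z* = 1160.5 + 5 = 1165.5.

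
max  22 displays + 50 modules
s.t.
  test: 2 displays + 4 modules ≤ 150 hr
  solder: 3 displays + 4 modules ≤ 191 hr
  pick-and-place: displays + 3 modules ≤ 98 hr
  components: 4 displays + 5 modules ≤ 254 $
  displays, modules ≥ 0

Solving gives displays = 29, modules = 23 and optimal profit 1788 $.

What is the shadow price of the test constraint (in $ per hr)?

8

Check each constraint at x*: test 150/150 (tight); solder 179/191 (slack 12); pick-and-place 98/98 (tight); components 231/254 (slack 23).
Slack constraints have shadow price 0 (complementary slackness).
Dual feasibility on the basic columns requires 2·y_test + 1·y_pick-and-place = 22, 4·y_test + 3·y_pick-and-place = 50.
→ y_test = 8 and y_pick-and-place = 6.
Shadow price of test = 8.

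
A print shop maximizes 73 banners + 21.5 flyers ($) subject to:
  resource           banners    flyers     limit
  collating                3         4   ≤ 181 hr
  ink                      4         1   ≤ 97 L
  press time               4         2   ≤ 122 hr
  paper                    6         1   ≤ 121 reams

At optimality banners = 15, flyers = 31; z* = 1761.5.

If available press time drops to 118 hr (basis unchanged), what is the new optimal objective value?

1733.5

Binding: press time and paper. Non-binding: collating (12 unused), ink (6 unused).
Slack constraints have shadow price 0 (complementary slackness).
Dual feasibility on the basic columns requires 4·y_press time + 6·y_paper = 73, 2·y_press time + 1·y_paper = 21.5.
This yields shadow prices y_press time = 7, y_paper = 7.5.
Δz = y_press time·Δb = 7 × (-4) = -28, so new z* = 1761.5 − 28 = 1733.5.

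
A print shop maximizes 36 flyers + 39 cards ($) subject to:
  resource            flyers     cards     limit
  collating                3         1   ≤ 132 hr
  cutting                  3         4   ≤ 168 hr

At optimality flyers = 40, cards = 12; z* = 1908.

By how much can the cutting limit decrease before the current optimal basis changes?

Binding constraints: collating, cutting. The basis is B = [[3,1],[3,4]] with det 9.
Per unit decrease in cutting, x* moves by d = (0.1111, -0.3333).
The basis stays optimal until cards reaches 0; allowable decrease = 36 hr.

36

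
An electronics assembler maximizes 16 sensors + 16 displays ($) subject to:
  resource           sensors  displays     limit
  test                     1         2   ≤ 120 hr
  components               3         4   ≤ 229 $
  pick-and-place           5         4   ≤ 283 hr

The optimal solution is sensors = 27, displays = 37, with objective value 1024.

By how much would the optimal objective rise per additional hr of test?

Check each constraint at x*: test 101/120 (slack 19); components 229/229 (tight); pick-and-place 283/283 (tight).
Since test is not tight, its dual is 0.
The binding rows give the dual system: 3·y_components + 5·y_pick-and-place = 16 and 4·y_components + 4·y_pick-and-place = 16.
→ y_components = 2 and y_pick-and-place = 2.
Shadow price of test = 0.

0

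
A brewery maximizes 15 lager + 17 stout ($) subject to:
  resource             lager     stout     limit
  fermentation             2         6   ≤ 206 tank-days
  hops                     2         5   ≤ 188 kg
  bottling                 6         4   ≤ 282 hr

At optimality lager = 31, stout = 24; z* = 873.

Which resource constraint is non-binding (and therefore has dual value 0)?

hops

fermentation: 206/206 (binding)
hops: 182/188 (slack 6)
bottling: 282/282 (binding)
By complementary slackness, a constraint with positive slack has shadow price 0 → hops.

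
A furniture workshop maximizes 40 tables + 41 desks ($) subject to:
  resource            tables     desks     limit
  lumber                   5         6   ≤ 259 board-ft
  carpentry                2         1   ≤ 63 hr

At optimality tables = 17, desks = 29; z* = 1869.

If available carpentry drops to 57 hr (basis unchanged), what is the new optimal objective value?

Both lumber and carpentry are binding at x*.
Dual feasibility on the basic columns requires 5·y_lumber + 2·y_carpentry = 40, 6·y_lumber + 1·y_carpentry = 41.
This yields shadow prices y_lumber = 6, y_carpentry = 5.
Δz = y_carpentry·Δb = 5 × (-6) = -30, so new z* = 1869 − 30 = 1839.

1839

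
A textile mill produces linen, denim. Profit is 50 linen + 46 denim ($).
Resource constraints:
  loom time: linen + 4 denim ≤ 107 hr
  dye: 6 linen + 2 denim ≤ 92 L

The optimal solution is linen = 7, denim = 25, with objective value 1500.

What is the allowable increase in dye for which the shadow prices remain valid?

550

Binding constraints: loom time, dye. The basis is B = [[1,4],[6,2]] with det -22.
Per unit increase in dye, x* moves by d = (0.1818, -0.0455).
The basis stays optimal until denim reaches 0; allowable increase = 550 L.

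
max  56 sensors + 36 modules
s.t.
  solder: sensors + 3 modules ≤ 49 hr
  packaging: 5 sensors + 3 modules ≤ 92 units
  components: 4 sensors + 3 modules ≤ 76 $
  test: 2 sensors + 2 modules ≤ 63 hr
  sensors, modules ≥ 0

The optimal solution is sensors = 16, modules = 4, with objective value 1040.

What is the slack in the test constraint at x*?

23

test used = 2·16 + 2·4 = 40; slack = 63 − 40 = 23.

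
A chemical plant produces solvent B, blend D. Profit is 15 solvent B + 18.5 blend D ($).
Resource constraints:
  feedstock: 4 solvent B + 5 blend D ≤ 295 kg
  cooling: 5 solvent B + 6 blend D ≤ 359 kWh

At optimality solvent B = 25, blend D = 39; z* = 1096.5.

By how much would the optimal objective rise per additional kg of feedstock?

Check each constraint at x*: feedstock 295/295 (tight); cooling 359/359 (tight).
The binding rows give the dual system: 4·y_feedstock + 5·y_cooling = 15 and 5·y_feedstock + 6·y_cooling = 18.5.
→ y_feedstock = 2.5 and y_cooling = 1.
Shadow price of feedstock = 2.5.

2.5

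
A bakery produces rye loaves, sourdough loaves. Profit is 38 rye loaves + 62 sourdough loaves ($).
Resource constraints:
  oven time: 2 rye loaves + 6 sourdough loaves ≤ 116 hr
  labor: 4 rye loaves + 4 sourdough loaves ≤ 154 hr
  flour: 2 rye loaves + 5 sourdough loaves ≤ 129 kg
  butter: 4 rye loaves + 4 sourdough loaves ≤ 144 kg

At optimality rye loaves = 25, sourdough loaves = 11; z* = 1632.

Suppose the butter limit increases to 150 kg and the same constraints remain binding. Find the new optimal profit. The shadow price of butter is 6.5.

Δb = 6, so new z* = 1632 + (6.5)·(6) = 1632 + 39 = 1671.

1671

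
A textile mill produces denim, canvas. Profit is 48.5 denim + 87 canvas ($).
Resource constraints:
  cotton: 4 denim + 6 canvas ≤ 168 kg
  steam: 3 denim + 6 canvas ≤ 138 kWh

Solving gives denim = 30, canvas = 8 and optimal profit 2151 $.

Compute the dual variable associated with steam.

At the optimum: cotton uses 168 of 168 (binding); steam uses 138 of 138 (binding).
From A_Bᵀ y = c: 4·y_cotton + 3·y_steam = 48.5; 6·y_cotton + 6·y_steam = 87.
Solving: y_cotton = 5, y_steam = 9.5.
Shadow price of steam = 9.5.

9.5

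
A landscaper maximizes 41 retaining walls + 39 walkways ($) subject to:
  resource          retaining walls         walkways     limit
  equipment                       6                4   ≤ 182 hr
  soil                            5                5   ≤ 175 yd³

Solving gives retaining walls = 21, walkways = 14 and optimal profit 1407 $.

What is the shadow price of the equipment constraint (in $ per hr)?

Check each constraint at x*: equipment 182/182 (tight); soil 175/175 (tight).
Dual feasibility on the basic columns requires 6·y_equipment + 5·y_soil = 41, 4·y_equipment + 5·y_soil = 39.
→ y_equipment = 1 and y_soil = 7.
Shadow price of equipment = 1.

1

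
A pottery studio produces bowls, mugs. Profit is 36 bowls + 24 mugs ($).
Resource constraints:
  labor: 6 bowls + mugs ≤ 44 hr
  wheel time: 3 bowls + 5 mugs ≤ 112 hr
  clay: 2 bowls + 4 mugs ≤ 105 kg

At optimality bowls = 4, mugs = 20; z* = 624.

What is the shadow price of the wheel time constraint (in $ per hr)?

Check each constraint at x*: labor 44/44 (tight); wheel time 112/112 (tight); clay 88/105 (slack 17).
Since clay is not tight, its dual is 0.
From A_Bᵀ y = c: 6·y_labor + 3·y_wheel time = 36; 1·y_labor + 5·y_wheel time = 24.
This yields shadow prices y_labor = 4, y_wheel time = 4.
Shadow price of wheel time = 4.

4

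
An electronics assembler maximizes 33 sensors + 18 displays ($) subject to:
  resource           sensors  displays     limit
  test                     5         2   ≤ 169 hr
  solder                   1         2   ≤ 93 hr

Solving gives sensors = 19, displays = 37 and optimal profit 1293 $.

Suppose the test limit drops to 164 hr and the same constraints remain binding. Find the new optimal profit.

Both test and solder are binding at x*.
From A_Bᵀ y = c: 5·y_test + 1·y_solder = 33; 2·y_test + 2·y_solder = 18.
Solving: y_test = 6, y_solder = 3.
Δz = y_test·Δb = 6 × (-5) = -30, so new z* = 1293 − 30 = 1263.

1263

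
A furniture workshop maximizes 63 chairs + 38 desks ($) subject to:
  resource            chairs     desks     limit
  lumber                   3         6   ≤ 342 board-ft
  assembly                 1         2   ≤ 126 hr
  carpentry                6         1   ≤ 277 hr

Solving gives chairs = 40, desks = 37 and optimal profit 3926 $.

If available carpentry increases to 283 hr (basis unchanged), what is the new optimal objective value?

3974

Binding: lumber and carpentry. Non-binding: assembly (12 unused).
By complementary slackness, y = 0 for the non-binding constraint.
The binding rows give the dual system: 3·y_lumber + 6·y_carpentry = 63 and 6·y_lumber + 1·y_carpentry = 38.
→ y_lumber = 5 and y_carpentry = 8.
Δz = y_carpentry·Δb = 8 × (6) = 48, so new z* = 3926 + 48 = 3974.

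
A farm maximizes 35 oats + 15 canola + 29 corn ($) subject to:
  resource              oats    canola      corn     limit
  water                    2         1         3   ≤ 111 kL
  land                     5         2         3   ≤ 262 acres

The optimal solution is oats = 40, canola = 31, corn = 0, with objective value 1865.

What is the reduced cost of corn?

-1

Both water and land are binding at x*.
Dual feasibility on the basic columns requires 2·y_water + 5·y_land = 35, 1·y_water + 2·y_land = 15.
→ y_water = 5 and y_land = 5.
Reduced cost of corn: c₃ − yᵀa₃ = 29 − (5·3 + 5·3) = 29 − 30 = -1.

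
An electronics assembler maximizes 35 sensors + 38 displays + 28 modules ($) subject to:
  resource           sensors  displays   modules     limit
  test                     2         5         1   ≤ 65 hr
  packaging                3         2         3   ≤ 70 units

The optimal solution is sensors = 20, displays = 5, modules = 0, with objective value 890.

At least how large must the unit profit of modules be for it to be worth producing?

Check each constraint at x*: test 65/65 (tight); packaging 70/70 (tight).
The binding rows give the dual system: 2·y_test + 3·y_packaging = 35 and 5·y_test + 2·y_packaging = 38.
→ y_test = 4 and y_packaging = 9.
modules enters the basis when its profit ≥ yᵀa₃ = 4·1 + 9·3 = 31.

31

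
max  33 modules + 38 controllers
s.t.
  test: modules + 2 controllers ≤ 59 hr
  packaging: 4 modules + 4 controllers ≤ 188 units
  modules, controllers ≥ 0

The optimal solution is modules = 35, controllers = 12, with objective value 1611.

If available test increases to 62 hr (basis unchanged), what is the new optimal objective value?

Both test and packaging are binding at x*.
The binding rows give the dual system: 1·y_test + 4·y_packaging = 33 and 2·y_test + 4·y_packaging = 38.
Solving: y_test = 5, y_packaging = 7.
Δz = y_test·Δb = 5 × (3) = 15, so new z* = 1611 + 15 = 1626.

1626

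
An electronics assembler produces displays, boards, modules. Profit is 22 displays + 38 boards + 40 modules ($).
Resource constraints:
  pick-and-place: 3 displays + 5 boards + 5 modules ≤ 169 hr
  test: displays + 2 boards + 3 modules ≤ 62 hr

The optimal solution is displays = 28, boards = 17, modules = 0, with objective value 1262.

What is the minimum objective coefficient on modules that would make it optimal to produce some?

42

Check each constraint at x*: pick-and-place 169/169 (tight); test 62/62 (tight).
Dual feasibility on the basic columns requires 3·y_pick-and-place + 1·y_test = 22, 5·y_pick-and-place + 2·y_test = 38.
→ y_pick-and-place = 6 and y_test = 4.
modules enters the basis when its profit ≥ yᵀa₃ = 6·5 + 4·3 = 42.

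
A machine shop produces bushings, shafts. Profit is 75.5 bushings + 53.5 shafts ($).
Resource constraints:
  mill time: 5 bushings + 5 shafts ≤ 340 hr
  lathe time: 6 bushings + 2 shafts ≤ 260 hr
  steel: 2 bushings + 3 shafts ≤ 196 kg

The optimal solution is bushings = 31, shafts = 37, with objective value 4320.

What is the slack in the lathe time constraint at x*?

0

lathe time used = 6·31 + 2·37 = 260; slack = 260 − 260 = 0.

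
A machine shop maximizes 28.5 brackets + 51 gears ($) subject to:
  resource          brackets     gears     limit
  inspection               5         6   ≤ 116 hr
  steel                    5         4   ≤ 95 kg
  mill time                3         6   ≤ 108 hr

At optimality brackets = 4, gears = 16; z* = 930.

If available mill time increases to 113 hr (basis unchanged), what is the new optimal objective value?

965

Check each constraint at x*: inspection 116/116 (tight); steel 84/95 (slack 11); mill time 108/108 (tight).
By complementary slackness, y = 0 for the non-binding constraint.
Dual feasibility on the basic columns requires 5·y_inspection + 3·y_mill time = 28.5, 6·y_inspection + 6·y_mill time = 51.
This yields shadow prices y_inspection = 1.5, y_mill time = 7.
Δz = y_mill time·Δb = 7 × (5) = 35, so new z* = 930 + 35 = 965.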